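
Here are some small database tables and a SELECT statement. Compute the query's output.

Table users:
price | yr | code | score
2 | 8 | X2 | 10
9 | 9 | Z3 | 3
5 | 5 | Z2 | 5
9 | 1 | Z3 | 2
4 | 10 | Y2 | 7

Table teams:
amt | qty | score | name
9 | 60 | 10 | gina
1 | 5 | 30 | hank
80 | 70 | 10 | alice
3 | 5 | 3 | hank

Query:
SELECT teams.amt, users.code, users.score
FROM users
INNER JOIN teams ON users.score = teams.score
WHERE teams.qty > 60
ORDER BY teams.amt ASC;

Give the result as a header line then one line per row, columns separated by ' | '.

== RESULT ==
teams.amt | users.code | users.score
80 | X2 | 10

Derivation:
After JOIN teams (3 rows):
users.price | users.yr | users.code | users.score | teams.amt | teams.qty | teams.score | teams.name
2 | 8 | X2 | 10 | 9 | 60 | 10 | gina
2 | 8 | X2 | 10 | 80 | 70 | 10 | alice
9 | 9 | Z3 | 3 | 3 | 5 | 3 | hank
After WHERE (1 rows):
users.price | users.yr | users.code | users.score | teams.amt | teams.qty | teams.score | teams.name
2 | 8 | X2 | 10 | 80 | 70 | 10 | alice
After SELECT (1 rows):
teams.amt | users.code | users.score
80 | X2 | 10
After ORDER BY (1 rows):
teams.amt | users.code | users.score
80 | X2 | 10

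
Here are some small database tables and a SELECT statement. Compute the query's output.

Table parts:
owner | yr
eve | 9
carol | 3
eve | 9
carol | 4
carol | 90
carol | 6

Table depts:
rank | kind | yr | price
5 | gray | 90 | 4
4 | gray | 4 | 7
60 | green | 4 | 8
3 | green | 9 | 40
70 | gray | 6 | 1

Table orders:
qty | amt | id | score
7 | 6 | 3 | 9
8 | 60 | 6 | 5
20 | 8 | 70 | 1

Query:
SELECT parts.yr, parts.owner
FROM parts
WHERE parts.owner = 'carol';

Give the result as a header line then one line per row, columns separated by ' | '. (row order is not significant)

After WHERE (4 rows):
parts.owner | parts.yr
carol | 3
carol | 4
carol | 90
carol | 6
After SELECT (4 rows):
parts.yr | parts.owner
3 | carol
4 | carol
90 | carol
6 | carol

== RESULT ==
parts.yr | parts.owner
3 | carol
4 | carol
90 | carol
6 | carol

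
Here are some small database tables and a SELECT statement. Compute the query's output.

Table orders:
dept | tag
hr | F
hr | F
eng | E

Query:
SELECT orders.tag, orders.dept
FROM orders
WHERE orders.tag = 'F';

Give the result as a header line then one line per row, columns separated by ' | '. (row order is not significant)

After WHERE (2 rows):
orders.dept | orders.tag
hr | F
hr | F
After SELECT (2 rows):
orders.tag | orders.dept
F | hr
F | hr

== RESULT ==
orders.tag | orders.dept
F | hr
F | hr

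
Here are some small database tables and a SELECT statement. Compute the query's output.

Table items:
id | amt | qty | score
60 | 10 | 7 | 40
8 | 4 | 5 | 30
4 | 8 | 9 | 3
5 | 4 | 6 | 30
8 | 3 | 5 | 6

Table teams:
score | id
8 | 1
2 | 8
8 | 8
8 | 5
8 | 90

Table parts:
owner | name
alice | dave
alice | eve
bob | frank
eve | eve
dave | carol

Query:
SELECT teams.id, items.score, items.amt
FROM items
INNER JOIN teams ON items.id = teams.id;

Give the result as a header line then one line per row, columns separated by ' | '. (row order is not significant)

== RESULT ==
teams.id | items.score | items.amt
8 | 30 | 4
8 | 30 | 4
5 | 30 | 4
8 | 6 | 3
8 | 6 | 3

Derivation:
After JOIN teams (5 rows):
items.id | items.amt | items.qty | items.score | teams.score | teams.id
8 | 4 | 5 | 30 | 2 | 8
8 | 4 | 5 | 30 | 8 | 8
5 | 4 | 6 | 30 | 8 | 5
8 | 3 | 5 | 6 | 2 | 8
8 | 3 | 5 | 6 | 8 | 8
After SELECT (5 rows):
teams.id | items.score | items.amt
8 | 30 | 4
8 | 30 | 4
5 | 30 | 4
8 | 6 | 3
8 | 6 | 3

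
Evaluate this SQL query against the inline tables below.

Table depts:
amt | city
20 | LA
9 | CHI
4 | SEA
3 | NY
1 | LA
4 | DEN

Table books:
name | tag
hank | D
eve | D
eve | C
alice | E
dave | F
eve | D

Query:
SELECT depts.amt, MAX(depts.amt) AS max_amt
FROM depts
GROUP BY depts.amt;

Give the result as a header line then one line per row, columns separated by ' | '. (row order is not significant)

After GROUP BY (5 rows):
depts.amt | max_amt
20 | 20
9 | 9
4 | 4
3 | 3
1 | 1

== RESULT ==
depts.amt | max_amt
20 | 20
9 | 9
4 | 4
3 | 3
1 | 1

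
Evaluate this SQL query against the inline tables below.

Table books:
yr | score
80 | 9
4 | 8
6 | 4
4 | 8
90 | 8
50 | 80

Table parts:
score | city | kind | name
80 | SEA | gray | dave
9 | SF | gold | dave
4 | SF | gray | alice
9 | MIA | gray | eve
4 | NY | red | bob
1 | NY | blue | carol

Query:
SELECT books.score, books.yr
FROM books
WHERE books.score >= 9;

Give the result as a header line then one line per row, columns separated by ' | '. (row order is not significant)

After WHERE (2 rows):
books.yr | books.score
80 | 9
50 | 80
After SELECT (2 rows):
books.score | books.yr
9 | 80
80 | 50

== RESULT ==
books.score | books.yr
9 | 80
80 | 50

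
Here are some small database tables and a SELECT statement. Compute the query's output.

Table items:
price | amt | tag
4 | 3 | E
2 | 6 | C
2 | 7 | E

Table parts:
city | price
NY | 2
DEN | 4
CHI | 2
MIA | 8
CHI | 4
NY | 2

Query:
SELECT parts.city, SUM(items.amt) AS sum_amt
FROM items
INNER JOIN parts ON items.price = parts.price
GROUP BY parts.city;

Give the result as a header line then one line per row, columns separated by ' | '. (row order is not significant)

== RESULT ==
parts.city | sum_amt
DEN | 3
CHI | 16
NY | 26

Derivation:
After JOIN parts (8 rows):
items.price | items.amt | items.tag | parts.city | parts.price
4 | 3 | E | DEN | 4
4 | 3 | E | CHI | 4
2 | 6 | C | NY | 2
2 | 6 | C | CHI | 2
2 | 6 | C | NY | 2
2 | 7 | E | NY | 2
2 | 7 | E | CHI | 2
2 | 7 | E | NY | 2
After GROUP BY (3 rows):
parts.city | sum_amt
DEN | 3
CHI | 16
NY | 26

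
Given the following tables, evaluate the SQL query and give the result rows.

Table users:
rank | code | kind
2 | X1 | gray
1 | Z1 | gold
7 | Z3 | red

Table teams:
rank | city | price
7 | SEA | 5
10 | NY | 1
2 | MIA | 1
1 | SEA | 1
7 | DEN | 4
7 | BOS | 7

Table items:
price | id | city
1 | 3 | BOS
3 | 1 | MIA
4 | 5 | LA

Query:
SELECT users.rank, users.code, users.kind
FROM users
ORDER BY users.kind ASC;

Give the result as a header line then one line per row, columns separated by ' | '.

== RESULT ==
users.rank | users.code | users.kind
1 | Z1 | gold
2 | X1 | gray
7 | Z3 | red

Derivation:
After SELECT (3 rows):
users.rank | users.code | users.kind
2 | X1 | gray
1 | Z1 | gold
7 | Z3 | red
After ORDER BY (3 rows):
users.rank | users.code | users.kind
1 | Z1 | gold
2 | X1 | gray
7 | Z3 | red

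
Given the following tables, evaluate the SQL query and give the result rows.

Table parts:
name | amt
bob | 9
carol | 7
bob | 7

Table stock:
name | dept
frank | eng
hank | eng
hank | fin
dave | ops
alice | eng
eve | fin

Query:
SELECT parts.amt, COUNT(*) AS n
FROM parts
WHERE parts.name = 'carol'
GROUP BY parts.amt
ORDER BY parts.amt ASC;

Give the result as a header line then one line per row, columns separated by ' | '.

After WHERE (1 rows):
parts.name | parts.amt
carol | 7
After GROUP BY (1 rows):
parts.amt | n
7 | 1
After ORDER BY (1 rows):
parts.amt | n
7 | 1

== RESULT ==
parts.amt | n
7 | 1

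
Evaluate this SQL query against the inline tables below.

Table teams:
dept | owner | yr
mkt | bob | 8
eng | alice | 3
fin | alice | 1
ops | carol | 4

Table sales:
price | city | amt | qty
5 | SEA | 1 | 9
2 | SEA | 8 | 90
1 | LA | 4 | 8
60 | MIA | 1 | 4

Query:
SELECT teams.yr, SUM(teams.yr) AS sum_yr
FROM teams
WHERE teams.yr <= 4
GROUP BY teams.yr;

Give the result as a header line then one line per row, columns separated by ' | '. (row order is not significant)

After WHERE (3 rows):
teams.dept | teams.owner | teams.yr
eng | alice | 3
fin | alice | 1
ops | carol | 4
After GROUP BY (3 rows):
teams.yr | sum_yr
3 | 3
1 | 1
4 | 4

== RESULT ==
teams.yr | sum_yr
3 | 3
1 | 1
4 | 4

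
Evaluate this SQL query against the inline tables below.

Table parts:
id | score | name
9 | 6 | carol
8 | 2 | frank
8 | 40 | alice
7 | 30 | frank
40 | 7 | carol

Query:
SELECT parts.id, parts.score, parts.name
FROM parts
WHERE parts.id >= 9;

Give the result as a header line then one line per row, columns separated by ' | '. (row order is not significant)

== RESULT ==
parts.id | parts.score | parts.name
9 | 6 | carol
40 | 7 | carol

Derivation:
After WHERE (2 rows):
parts.id | parts.score | parts.name
9 | 6 | carol
40 | 7 | carol
After SELECT (2 rows):
parts.id | parts.score | parts.name
9 | 6 | carol
40 | 7 | carol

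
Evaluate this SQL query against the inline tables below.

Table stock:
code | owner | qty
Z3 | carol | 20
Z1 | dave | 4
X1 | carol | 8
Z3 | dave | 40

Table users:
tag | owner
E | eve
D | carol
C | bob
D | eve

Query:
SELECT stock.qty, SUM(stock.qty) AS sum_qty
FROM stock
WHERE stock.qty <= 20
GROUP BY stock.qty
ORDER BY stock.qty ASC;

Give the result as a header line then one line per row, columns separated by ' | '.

After WHERE (3 rows):
stock.code | stock.owner | stock.qty
Z3 | carol | 20
Z1 | dave | 4
X1 | carol | 8
After GROUP BY (3 rows):
stock.qty | sum_qty
20 | 20
4 | 4
8 | 8
After ORDER BY (3 rows):
stock.qty | sum_qty
4 | 4
8 | 8
20 | 20

== RESULT ==
stock.qty | sum_qty
4 | 4
8 | 8
20 | 20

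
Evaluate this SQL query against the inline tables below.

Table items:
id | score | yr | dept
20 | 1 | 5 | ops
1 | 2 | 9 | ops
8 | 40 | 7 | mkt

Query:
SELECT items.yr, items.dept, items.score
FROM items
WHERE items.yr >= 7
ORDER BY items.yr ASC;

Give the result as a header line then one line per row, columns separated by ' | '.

After WHERE (2 rows):
items.id | items.score | items.yr | items.dept
1 | 2 | 9 | ops
8 | 40 | 7 | mkt
After SELECT (2 rows):
items.yr | items.dept | items.score
9 | ops | 2
7 | mkt | 40
After ORDER BY (2 rows):
items.yr | items.dept | items.score
7 | mkt | 40
9 | ops | 2

== RESULT ==
items.yr | items.dept | items.score
7 | mkt | 40
9 | ops | 2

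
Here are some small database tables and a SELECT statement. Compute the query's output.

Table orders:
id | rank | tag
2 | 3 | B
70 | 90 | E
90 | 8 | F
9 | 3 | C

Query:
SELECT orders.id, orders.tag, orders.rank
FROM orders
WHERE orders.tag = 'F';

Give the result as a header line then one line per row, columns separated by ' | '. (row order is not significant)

After WHERE (1 rows):
orders.id | orders.rank | orders.tag
90 | 8 | F
After SELECT (1 rows):
orders.id | orders.tag | orders.rank
90 | F | 8

== RESULT ==
orders.id | orders.tag | orders.rank
90 | F | 8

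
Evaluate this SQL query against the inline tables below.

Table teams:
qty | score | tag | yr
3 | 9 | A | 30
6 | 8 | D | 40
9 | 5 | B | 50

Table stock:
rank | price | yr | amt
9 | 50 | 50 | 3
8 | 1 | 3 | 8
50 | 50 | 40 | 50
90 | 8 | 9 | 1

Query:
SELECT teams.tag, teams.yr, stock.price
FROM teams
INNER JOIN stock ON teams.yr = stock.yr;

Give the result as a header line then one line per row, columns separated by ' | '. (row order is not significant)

== RESULT ==
teams.tag | teams.yr | stock.price
D | 40 | 50
B | 50 | 50

Derivation:
After JOIN stock (2 rows):
teams.qty | teams.score | teams.tag | teams.yr | stock.rank | stock.price | stock.yr | stock.amt
6 | 8 | D | 40 | 50 | 50 | 40 | 50
9 | 5 | B | 50 | 9 | 50 | 50 | 3
After SELECT (2 rows):
teams.tag | teams.yr | stock.price
D | 40 | 50
B | 50 | 50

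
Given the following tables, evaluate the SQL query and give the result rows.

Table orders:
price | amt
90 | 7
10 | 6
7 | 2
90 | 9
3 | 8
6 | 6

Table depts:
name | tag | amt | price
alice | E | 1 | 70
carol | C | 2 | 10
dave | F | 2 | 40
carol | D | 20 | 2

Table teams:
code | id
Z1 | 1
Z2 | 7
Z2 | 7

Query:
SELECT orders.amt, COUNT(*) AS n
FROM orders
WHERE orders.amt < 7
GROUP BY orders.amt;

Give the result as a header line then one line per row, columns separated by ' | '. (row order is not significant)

== RESULT ==
orders.amt | n
6 | 2
2 | 1

Derivation:
After WHERE (3 rows):
orders.price | orders.amt
10 | 6
7 | 2
6 | 6
After GROUP BY (2 rows):
orders.amt | n
6 | 2
2 | 1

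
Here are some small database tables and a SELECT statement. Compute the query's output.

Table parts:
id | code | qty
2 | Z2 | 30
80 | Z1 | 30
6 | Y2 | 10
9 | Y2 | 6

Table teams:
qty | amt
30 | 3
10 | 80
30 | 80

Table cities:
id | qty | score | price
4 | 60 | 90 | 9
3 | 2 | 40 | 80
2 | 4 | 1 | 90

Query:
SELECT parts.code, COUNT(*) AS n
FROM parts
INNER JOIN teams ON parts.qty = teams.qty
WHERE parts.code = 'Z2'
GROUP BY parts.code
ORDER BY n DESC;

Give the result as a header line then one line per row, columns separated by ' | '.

== RESULT ==
parts.code | n
Z2 | 2

Derivation:
After JOIN teams (5 rows):
parts.id | parts.code | parts.qty | teams.qty | teams.amt
2 | Z2 | 30 | 30 | 3
2 | Z2 | 30 | 30 | 80
80 | Z1 | 30 | 30 | 3
80 | Z1 | 30 | 30 | 80
6 | Y2 | 10 | 10 | 80
After WHERE (2 rows):
parts.id | parts.code | parts.qty | teams.qty | teams.amt
2 | Z2 | 30 | 30 | 3
2 | Z2 | 30 | 30 | 80
After GROUP BY (1 rows):
parts.code | n
Z2 | 2
After ORDER BY (1 rows):
parts.code | n
Z2 | 2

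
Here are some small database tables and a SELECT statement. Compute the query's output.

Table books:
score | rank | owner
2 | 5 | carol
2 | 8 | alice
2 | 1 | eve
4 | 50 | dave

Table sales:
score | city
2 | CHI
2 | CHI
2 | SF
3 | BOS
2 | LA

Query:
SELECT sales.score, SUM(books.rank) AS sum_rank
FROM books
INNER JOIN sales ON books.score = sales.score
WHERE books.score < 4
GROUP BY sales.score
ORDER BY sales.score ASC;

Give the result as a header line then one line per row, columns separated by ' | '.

== RESULT ==
sales.score | sum_rank
2 | 56

Derivation:
After JOIN sales (12 rows):
books.score | books.rank | books.owner | sales.score | sales.city
2 | 5 | carol | 2 | CHI
2 | 5 | carol | 2 | CHI
2 | 5 | carol | 2 | SF
2 | 5 | carol | 2 | LA
2 | 8 | alice | 2 | CHI
2 | 8 | alice | 2 | CHI
2 | 8 | alice | 2 | SF
2 | 8 | alice | 2 | LA
2 | 1 | eve | 2 | CHI
2 | 1 | eve | 2 | CHI
2 | 1 | eve | 2 | SF
2 | 1 | eve | 2 | LA
After WHERE (12 rows):
books.score | books.rank | books.owner | sales.score | sales.city
2 | 5 | carol | 2 | CHI
2 | 5 | carol | 2 | CHI
2 | 5 | carol | 2 | SF
2 | 5 | carol | 2 | LA
2 | 8 | alice | 2 | CHI
2 | 8 | alice | 2 | CHI
2 | 8 | alice | 2 | SF
2 | 8 | alice | 2 | LA
2 | 1 | eve | 2 | CHI
2 | 1 | eve | 2 | CHI
2 | 1 | eve | 2 | SF
2 | 1 | eve | 2 | LA
After GROUP BY (1 rows):
sales.score | sum_rank
2 | 56
After ORDER BY (1 rows):
sales.score | sum_rank
2 | 56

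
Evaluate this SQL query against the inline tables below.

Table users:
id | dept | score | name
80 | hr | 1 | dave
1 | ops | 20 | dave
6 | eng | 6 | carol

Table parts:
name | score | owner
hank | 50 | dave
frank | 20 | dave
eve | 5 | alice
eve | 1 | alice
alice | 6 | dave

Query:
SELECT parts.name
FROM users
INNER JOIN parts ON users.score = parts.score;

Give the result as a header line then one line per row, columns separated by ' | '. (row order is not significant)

After JOIN parts (3 rows):
users.id | users.dept | users.score | users.name | parts.name | parts.score | parts.owner
80 | hr | 1 | dave | eve | 1 | alice
1 | ops | 20 | dave | frank | 20 | dave
6 | eng | 6 | carol | alice | 6 | dave
After SELECT (3 rows):
parts.name
eve
frank
alice

== RESULT ==
parts.name
eve
frank
alice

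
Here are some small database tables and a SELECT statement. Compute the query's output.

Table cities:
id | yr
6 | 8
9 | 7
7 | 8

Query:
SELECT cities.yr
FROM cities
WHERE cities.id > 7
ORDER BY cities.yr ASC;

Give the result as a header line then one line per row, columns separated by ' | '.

After WHERE (1 rows):
cities.id | cities.yr
9 | 7
After SELECT (1 rows):
cities.yr
7
After ORDER BY (1 rows):
cities.yr
7

== RESULT ==
cities.yr
7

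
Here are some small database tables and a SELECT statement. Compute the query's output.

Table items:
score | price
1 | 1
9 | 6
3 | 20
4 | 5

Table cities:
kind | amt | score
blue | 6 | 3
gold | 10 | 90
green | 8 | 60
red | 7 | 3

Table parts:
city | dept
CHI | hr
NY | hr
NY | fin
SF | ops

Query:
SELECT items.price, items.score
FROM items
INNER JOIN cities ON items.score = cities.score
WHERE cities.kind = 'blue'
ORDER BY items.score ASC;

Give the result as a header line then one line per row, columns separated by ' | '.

After JOIN cities (2 rows):
items.score | items.price | cities.kind | cities.amt | cities.score
3 | 20 | blue | 6 | 3
3 | 20 | red | 7 | 3
After WHERE (1 rows):
items.score | items.price | cities.kind | cities.amt | cities.score
3 | 20 | blue | 6 | 3
After SELECT (1 rows):
items.price | items.score
20 | 3
After ORDER BY (1 rows):
items.price | items.score
20 | 3

== RESULT ==
items.price | items.score
20 | 3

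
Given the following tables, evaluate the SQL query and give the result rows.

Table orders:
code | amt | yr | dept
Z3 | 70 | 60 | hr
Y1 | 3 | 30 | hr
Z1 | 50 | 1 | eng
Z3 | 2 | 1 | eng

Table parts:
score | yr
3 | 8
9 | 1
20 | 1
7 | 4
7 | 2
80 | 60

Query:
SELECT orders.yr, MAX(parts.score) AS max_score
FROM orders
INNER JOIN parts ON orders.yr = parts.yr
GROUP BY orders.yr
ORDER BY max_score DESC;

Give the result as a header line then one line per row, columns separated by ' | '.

== RESULT ==
orders.yr | max_score
60 | 80
1 | 20

Derivation:
After JOIN parts (5 rows):
orders.code | orders.amt | orders.yr | orders.dept | parts.score | parts.yr
Z3 | 70 | 60 | hr | 80 | 60
Z1 | 50 | 1 | eng | 9 | 1
Z1 | 50 | 1 | eng | 20 | 1
Z3 | 2 | 1 | eng | 9 | 1
Z3 | 2 | 1 | eng | 20 | 1
After GROUP BY (2 rows):
orders.yr | max_score
60 | 80
1 | 20
After ORDER BY (2 rows):
orders.yr | max_score
60 | 80
1 | 20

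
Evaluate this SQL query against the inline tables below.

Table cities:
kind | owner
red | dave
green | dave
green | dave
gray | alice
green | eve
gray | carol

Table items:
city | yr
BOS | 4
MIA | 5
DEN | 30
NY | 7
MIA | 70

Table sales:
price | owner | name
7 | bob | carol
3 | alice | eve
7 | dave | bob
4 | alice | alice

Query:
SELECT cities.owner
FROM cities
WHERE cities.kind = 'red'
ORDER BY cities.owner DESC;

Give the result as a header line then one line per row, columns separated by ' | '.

After WHERE (1 rows):
cities.kind | cities.owner
red | dave
After SELECT (1 rows):
cities.owner
dave
After ORDER BY (1 rows):
cities.owner
dave

== RESULT ==
cities.owner
dave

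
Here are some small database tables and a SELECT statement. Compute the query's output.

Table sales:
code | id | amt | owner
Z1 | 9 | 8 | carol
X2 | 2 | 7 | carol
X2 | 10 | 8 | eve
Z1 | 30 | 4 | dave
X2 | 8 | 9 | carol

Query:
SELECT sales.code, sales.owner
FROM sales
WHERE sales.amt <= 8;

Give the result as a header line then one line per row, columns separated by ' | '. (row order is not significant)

== RESULT ==
sales.code | sales.owner
Z1 | carol
X2 | carol
X2 | eve
Z1 | dave

Derivation:
After WHERE (4 rows):
sales.code | sales.id | sales.amt | sales.owner
Z1 | 9 | 8 | carol
X2 | 2 | 7 | carol
X2 | 10 | 8 | eve
Z1 | 30 | 4 | dave
After SELECT (4 rows):
sales.code | sales.owner
Z1 | carol
X2 | carol
X2 | eve
Z1 | dave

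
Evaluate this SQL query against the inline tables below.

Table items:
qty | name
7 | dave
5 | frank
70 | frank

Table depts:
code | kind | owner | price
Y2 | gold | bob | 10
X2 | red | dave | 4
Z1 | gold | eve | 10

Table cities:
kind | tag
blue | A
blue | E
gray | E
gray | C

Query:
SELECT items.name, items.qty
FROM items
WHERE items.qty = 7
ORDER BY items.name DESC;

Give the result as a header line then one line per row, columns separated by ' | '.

== RESULT ==
items.name | items.qty
dave | 7

Derivation:
After WHERE (1 rows):
items.qty | items.name
7 | dave
After SELECT (1 rows):
items.name | items.qty
dave | 7
After ORDER BY (1 rows):
items.name | items.qty
dave | 7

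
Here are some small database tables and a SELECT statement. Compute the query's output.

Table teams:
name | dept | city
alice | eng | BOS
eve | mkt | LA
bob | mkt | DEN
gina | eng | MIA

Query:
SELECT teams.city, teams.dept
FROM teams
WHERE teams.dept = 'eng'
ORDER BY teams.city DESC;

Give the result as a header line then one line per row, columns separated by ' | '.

== RESULT ==
teams.city | teams.dept
MIA | eng
BOS | eng

Derivation:
After WHERE (2 rows):
teams.name | teams.dept | teams.city
alice | eng | BOS
gina | eng | MIA
After SELECT (2 rows):
teams.city | teams.dept
BOS | eng
MIA | eng
After ORDER BY (2 rows):
teams.city | teams.dept
MIA | eng
BOS | eng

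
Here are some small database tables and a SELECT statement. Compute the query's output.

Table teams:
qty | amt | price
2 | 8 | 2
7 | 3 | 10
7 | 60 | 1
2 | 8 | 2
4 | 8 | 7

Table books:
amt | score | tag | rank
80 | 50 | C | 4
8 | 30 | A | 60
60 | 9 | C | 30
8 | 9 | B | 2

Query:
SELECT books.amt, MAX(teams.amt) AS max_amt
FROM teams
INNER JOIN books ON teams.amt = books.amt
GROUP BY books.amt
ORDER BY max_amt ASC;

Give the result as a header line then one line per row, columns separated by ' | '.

== RESULT ==
books.amt | max_amt
8 | 8
60 | 60

Derivation:
After JOIN books (7 rows):
teams.qty | teams.amt | teams.price | books.amt | books.score | books.tag | books.rank
2 | 8 | 2 | 8 | 30 | A | 60
2 | 8 | 2 | 8 | 9 | B | 2
7 | 60 | 1 | 60 | 9 | C | 30
2 | 8 | 2 | 8 | 30 | A | 60
2 | 8 | 2 | 8 | 9 | B | 2
4 | 8 | 7 | 8 | 30 | A | 60
4 | 8 | 7 | 8 | 9 | B | 2
After GROUP BY (2 rows):
books.amt | max_amt
8 | 8
60 | 60
After ORDER BY (2 rows):
books.amt | max_amt
8 | 8
60 | 60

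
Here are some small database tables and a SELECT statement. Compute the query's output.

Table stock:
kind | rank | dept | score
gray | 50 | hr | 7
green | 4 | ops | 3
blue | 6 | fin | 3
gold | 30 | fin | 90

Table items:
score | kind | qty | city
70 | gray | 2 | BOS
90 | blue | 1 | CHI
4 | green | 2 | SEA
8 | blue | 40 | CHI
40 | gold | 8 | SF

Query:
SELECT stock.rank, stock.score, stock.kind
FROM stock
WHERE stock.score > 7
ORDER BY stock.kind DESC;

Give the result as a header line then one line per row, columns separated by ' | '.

== RESULT ==
stock.rank | stock.score | stock.kind
30 | 90 | gold

Derivation:
After WHERE (1 rows):
stock.kind | stock.rank | stock.dept | stock.score
gold | 30 | fin | 90
After SELECT (1 rows):
stock.rank | stock.score | stock.kind
30 | 90 | gold
After ORDER BY (1 rows):
stock.rank | stock.score | stock.kind
30 | 90 | gold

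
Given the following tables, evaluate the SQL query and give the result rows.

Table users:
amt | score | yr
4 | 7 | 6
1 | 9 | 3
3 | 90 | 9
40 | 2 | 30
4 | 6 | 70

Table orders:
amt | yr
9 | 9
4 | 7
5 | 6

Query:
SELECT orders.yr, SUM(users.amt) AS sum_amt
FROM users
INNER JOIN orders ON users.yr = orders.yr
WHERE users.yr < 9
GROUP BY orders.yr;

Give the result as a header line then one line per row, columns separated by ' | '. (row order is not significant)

After JOIN orders (2 rows):
users.amt | users.score | users.yr | orders.amt | orders.yr
4 | 7 | 6 | 5 | 6
3 | 90 | 9 | 9 | 9
After WHERE (1 rows):
users.amt | users.score | users.yr | orders.amt | orders.yr
4 | 7 | 6 | 5 | 6
After GROUP BY (1 rows):
orders.yr | sum_amt
6 | 4

== RESULT ==
orders.yr | sum_amt
6 | 4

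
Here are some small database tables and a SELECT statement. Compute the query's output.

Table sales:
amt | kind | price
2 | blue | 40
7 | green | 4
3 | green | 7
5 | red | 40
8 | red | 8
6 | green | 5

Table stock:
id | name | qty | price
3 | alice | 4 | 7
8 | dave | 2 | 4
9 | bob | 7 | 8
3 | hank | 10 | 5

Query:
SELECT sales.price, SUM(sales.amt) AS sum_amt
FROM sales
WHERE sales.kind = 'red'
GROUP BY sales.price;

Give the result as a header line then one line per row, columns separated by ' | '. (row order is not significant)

== RESULT ==
sales.price | sum_amt
40 | 5
8 | 8

Derivation:
After WHERE (2 rows):
sales.amt | sales.kind | sales.price
5 | red | 40
8 | red | 8
After GROUP BY (2 rows):
sales.price | sum_amt
40 | 5
8 | 8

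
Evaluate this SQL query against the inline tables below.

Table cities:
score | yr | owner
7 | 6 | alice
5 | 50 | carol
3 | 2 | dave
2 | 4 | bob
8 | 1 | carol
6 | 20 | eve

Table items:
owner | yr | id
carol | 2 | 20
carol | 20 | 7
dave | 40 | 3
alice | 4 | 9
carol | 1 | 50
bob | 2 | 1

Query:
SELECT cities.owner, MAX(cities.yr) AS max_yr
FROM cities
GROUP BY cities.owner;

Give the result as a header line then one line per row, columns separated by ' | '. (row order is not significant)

After GROUP BY (5 rows):
cities.owner | max_yr
alice | 6
carol | 50
dave | 2
bob | 4
eve | 20

== RESULT ==
cities.owner | max_yr
alice | 6
carol | 50
dave | 2
bob | 4
eve | 20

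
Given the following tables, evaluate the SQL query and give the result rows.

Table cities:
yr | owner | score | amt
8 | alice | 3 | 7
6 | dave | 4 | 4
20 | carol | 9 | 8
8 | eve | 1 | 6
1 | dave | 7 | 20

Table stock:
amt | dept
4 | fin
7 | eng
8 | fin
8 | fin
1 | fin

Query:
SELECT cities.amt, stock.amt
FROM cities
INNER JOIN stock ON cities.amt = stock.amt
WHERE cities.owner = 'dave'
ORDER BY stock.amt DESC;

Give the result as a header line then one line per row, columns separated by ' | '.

== RESULT ==
cities.amt | stock.amt
4 | 4

Derivation:
After JOIN stock (4 rows):
cities.yr | cities.owner | cities.score | cities.amt | stock.amt | stock.dept
8 | alice | 3 | 7 | 7 | eng
6 | dave | 4 | 4 | 4 | fin
20 | carol | 9 | 8 | 8 | fin
20 | carol | 9 | 8 | 8 | fin
After WHERE (1 rows):
cities.yr | cities.owner | cities.score | cities.amt | stock.amt | stock.dept
6 | dave | 4 | 4 | 4 | fin
After SELECT (1 rows):
cities.amt | stock.amt
4 | 4
After ORDER BY (1 rows):
cities.amt | stock.amt
4 | 4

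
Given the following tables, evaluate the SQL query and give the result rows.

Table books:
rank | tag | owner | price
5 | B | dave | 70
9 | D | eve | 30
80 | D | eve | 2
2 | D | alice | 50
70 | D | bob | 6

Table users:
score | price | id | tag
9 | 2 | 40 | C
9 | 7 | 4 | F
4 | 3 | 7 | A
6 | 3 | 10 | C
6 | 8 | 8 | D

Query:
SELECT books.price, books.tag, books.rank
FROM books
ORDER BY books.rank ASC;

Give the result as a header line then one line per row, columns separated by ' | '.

After SELECT (5 rows):
books.price | books.tag | books.rank
70 | B | 5
30 | D | 9
2 | D | 80
50 | D | 2
6 | D | 70
After ORDER BY (5 rows):
books.price | books.tag | books.rank
50 | D | 2
70 | B | 5
30 | D | 9
6 | D | 70
2 | D | 80

== RESULT ==
books.price | books.tag | books.rank
50 | D | 2
70 | B | 5
30 | D | 9
6 | D | 70
2 | D | 80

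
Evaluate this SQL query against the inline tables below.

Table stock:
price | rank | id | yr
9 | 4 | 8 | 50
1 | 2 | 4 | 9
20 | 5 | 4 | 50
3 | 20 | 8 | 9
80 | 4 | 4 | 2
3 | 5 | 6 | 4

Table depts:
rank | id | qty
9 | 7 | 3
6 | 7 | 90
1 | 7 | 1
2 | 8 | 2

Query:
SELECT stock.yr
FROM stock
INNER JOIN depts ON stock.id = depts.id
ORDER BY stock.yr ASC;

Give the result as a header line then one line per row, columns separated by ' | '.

After JOIN depts (2 rows):
stock.price | stock.rank | stock.id | stock.yr | depts.rank | depts.id | depts.qty
9 | 4 | 8 | 50 | 2 | 8 | 2
3 | 20 | 8 | 9 | 2 | 8 | 2
After SELECT (2 rows):
stock.yr
50
9
After ORDER BY (2 rows):
stock.yr
9
50

== RESULT ==
stock.yr
9
50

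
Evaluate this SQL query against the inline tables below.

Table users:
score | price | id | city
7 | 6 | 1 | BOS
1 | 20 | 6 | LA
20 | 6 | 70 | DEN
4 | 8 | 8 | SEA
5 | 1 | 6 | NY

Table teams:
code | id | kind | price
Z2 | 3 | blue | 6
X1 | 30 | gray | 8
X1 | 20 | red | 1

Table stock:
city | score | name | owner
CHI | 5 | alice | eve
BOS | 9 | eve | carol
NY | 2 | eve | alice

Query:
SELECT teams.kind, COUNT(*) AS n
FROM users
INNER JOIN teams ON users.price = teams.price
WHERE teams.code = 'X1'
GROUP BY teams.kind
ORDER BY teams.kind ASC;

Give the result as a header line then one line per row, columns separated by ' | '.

After JOIN teams (4 rows):
users.score | users.price | users.id | users.city | teams.code | teams.id | teams.kind | teams.price
7 | 6 | 1 | BOS | Z2 | 3 | blue | 6
20 | 6 | 70 | DEN | Z2 | 3 | blue | 6
4 | 8 | 8 | SEA | X1 | 30 | gray | 8
5 | 1 | 6 | NY | X1 | 20 | red | 1
After WHERE (2 rows):
users.score | users.price | users.id | users.city | teams.code | teams.id | teams.kind | teams.price
4 | 8 | 8 | SEA | X1 | 30 | gray | 8
5 | 1 | 6 | NY | X1 | 20 | red | 1
After GROUP BY (2 rows):
teams.kind | n
gray | 1
red | 1
After ORDER BY (2 rows):
teams.kind | n
gray | 1
red | 1

== RESULT ==
teams.kind | n
gray | 1
red | 1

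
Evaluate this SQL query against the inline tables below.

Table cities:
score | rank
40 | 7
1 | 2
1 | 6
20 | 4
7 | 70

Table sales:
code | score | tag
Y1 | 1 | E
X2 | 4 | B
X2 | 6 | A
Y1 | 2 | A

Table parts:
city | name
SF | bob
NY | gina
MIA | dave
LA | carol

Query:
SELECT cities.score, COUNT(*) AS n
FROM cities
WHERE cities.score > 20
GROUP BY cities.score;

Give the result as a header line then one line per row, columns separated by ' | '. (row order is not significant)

After WHERE (1 rows):
cities.score | cities.rank
40 | 7
After GROUP BY (1 rows):
cities.score | n
40 | 1

== RESULT ==
cities.score | n
40 | 1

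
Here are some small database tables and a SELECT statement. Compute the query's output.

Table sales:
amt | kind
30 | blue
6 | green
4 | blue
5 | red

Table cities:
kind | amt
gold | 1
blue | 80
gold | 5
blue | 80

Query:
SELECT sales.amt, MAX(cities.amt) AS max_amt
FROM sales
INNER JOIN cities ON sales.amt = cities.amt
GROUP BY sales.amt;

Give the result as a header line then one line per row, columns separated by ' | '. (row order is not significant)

== RESULT ==
sales.amt | max_amt
5 | 5

Derivation:
After JOIN cities (1 rows):
sales.amt | sales.kind | cities.kind | cities.amt
5 | red | gold | 5
After GROUP BY (1 rows):
sales.amt | max_amt
5 | 5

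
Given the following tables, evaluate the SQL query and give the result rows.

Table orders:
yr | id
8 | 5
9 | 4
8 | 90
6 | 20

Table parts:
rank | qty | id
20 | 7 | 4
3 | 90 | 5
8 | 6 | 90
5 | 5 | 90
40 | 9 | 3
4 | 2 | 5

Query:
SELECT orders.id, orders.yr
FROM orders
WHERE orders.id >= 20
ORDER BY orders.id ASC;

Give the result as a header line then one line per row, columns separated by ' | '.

After WHERE (2 rows):
orders.yr | orders.id
8 | 90
6 | 20
After SELECT (2 rows):
orders.id | orders.yr
90 | 8
20 | 6
After ORDER BY (2 rows):
orders.id | orders.yr
20 | 6
90 | 8

== RESULT ==
orders.id | orders.yr
20 | 6
90 | 8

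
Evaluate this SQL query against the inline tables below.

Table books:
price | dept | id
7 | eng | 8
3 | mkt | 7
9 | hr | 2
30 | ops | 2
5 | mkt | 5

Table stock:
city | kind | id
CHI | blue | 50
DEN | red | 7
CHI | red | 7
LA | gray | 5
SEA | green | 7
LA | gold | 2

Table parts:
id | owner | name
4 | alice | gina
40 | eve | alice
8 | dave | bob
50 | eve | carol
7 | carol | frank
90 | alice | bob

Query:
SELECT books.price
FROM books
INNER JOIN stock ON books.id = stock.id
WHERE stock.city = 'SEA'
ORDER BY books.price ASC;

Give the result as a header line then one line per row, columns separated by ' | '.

After JOIN stock (6 rows):
books.price | books.dept | books.id | stock.city | stock.kind | stock.id
3 | mkt | 7 | DEN | red | 7
3 | mkt | 7 | CHI | red | 7
3 | mkt | 7 | SEA | green | 7
9 | hr | 2 | LA | gold | 2
30 | ops | 2 | LA | gold | 2
5 | mkt | 5 | LA | gray | 5
After WHERE (1 rows):
books.price | books.dept | books.id | stock.city | stock.kind | stock.id
3 | mkt | 7 | SEA | green | 7
After SELECT (1 rows):
books.price
3
After ORDER BY (1 rows):
books.price
3

== RESULT ==
books.price
3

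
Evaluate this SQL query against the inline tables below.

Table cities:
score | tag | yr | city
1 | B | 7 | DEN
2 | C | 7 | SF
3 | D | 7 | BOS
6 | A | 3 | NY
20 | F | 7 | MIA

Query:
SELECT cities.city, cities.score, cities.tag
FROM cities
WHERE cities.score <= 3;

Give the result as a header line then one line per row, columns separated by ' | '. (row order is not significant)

== RESULT ==
cities.city | cities.score | cities.tag
DEN | 1 | B
SF | 2 | C
BOS | 3 | D

Derivation:
After WHERE (3 rows):
cities.score | cities.tag | cities.yr | cities.city
1 | B | 7 | DEN
2 | C | 7 | SF
3 | D | 7 | BOS
After SELECT (3 rows):
cities.city | cities.score | cities.tag
DEN | 1 | B
SF | 2 | C
BOS | 3 | D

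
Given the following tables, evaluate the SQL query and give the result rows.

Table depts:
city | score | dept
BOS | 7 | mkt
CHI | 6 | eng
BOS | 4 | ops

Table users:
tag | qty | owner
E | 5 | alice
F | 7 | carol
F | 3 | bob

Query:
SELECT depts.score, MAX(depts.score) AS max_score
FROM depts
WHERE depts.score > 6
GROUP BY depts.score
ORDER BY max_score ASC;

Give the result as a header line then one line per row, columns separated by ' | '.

After WHERE (1 rows):
depts.city | depts.score | depts.dept
BOS | 7 | mkt
After GROUP BY (1 rows):
depts.score | max_score
7 | 7
After ORDER BY (1 rows):
depts.score | max_score
7 | 7

== RESULT ==
depts.score | max_score
7 | 7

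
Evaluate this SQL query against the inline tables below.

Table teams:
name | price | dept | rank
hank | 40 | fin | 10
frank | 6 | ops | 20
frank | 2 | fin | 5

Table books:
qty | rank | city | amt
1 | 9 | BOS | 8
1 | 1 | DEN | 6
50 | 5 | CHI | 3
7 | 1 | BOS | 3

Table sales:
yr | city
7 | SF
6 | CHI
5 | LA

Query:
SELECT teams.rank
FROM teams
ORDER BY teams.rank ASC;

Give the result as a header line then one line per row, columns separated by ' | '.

After SELECT (3 rows):
teams.rank
10
20
5
After ORDER BY (3 rows):
teams.rank
5
10
20

== RESULT ==
teams.rank
5
10
20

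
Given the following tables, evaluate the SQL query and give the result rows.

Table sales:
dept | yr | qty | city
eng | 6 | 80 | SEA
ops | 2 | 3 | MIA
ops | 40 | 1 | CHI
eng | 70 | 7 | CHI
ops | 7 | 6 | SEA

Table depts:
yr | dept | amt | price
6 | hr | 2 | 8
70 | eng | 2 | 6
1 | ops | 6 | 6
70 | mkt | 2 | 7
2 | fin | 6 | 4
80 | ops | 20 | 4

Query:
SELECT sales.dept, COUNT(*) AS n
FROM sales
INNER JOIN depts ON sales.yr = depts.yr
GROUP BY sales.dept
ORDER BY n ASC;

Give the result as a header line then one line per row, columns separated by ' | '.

== RESULT ==
sales.dept | n
ops | 1
eng | 3

Derivation:
After JOIN depts (4 rows):
sales.dept | sales.yr | sales.qty | sales.city | depts.yr | depts.dept | depts.amt | depts.price
eng | 6 | 80 | SEA | 6 | hr | 2 | 8
ops | 2 | 3 | MIA | 2 | fin | 6 | 4
eng | 70 | 7 | CHI | 70 | eng | 2 | 6
eng | 70 | 7 | CHI | 70 | mkt | 2 | 7
After GROUP BY (2 rows):
sales.dept | n
eng | 3
ops | 1
After ORDER BY (2 rows):
sales.dept | n
ops | 1
eng | 3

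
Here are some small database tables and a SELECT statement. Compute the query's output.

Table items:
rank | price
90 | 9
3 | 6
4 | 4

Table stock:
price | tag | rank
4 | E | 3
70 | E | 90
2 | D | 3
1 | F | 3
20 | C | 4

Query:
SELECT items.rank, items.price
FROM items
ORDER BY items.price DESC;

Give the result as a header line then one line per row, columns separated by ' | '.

== RESULT ==
items.rank | items.price
90 | 9
3 | 6
4 | 4

Derivation:
After SELECT (3 rows):
items.rank | items.price
90 | 9
3 | 6
4 | 4
After ORDER BY (3 rows):
items.rank | items.price
90 | 9
3 | 6
4 | 4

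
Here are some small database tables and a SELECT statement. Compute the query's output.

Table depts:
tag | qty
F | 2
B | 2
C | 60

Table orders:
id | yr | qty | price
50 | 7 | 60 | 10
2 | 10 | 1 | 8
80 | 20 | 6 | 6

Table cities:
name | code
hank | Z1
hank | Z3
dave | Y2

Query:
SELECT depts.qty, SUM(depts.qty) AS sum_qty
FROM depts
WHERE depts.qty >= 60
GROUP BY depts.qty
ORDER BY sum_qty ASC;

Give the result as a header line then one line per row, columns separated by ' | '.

== RESULT ==
depts.qty | sum_qty
60 | 60

Derivation:
After WHERE (1 rows):
depts.tag | depts.qty
C | 60
After GROUP BY (1 rows):
depts.qty | sum_qty
60 | 60
After ORDER BY (1 rows):
depts.qty | sum_qty
60 | 60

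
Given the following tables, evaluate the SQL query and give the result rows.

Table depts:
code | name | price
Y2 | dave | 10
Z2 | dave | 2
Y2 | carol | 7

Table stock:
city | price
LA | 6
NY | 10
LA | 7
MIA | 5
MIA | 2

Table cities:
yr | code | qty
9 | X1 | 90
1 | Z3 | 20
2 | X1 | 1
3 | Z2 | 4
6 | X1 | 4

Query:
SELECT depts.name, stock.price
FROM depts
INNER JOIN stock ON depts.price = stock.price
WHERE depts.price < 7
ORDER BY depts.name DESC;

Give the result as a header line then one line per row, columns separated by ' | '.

After JOIN stock (3 rows):
depts.code | depts.name | depts.price | stock.city | stock.price
Y2 | dave | 10 | NY | 10
Z2 | dave | 2 | MIA | 2
Y2 | carol | 7 | LA | 7
After WHERE (1 rows):
depts.code | depts.name | depts.price | stock.city | stock.price
Z2 | dave | 2 | MIA | 2
After SELECT (1 rows):
depts.name | stock.price
dave | 2
After ORDER BY (1 rows):
depts.name | stock.price
dave | 2

== RESULT ==
depts.name | stock.price
dave | 2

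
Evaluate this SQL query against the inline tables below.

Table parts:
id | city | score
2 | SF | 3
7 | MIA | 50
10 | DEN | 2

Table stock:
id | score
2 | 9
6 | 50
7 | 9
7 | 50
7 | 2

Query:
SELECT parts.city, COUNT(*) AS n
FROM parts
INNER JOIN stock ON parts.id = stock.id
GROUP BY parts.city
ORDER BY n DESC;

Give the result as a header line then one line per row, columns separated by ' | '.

== RESULT ==
parts.city | n
MIA | 3
SF | 1

Derivation:
After JOIN stock (4 rows):
parts.id | parts.city | parts.score | stock.id | stock.score
2 | SF | 3 | 2 | 9
7 | MIA | 50 | 7 | 9
7 | MIA | 50 | 7 | 50
7 | MIA | 50 | 7 | 2
After GROUP BY (2 rows):
parts.city | n
SF | 1
MIA | 3
After ORDER BY (2 rows):
parts.city | n
MIA | 3
SF | 1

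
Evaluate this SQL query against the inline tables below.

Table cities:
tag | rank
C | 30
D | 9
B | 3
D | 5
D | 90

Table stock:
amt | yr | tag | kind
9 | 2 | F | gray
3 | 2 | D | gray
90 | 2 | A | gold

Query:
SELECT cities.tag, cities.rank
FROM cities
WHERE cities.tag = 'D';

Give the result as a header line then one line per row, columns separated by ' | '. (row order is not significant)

== RESULT ==
cities.tag | cities.rank
D | 9
D | 5
D | 90

Derivation:
After WHERE (3 rows):
cities.tag | cities.rank
D | 9
D | 5
D | 90
After SELECT (3 rows):
cities.tag | cities.rank
D | 9
D | 5
D | 90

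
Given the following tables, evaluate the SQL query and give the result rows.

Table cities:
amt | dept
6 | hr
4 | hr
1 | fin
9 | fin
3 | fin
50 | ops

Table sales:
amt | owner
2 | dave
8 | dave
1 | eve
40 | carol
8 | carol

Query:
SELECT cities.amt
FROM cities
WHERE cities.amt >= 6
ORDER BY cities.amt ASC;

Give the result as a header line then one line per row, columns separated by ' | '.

After WHERE (3 rows):
cities.amt | cities.dept
6 | hr
9 | fin
50 | ops
After SELECT (3 rows):
cities.amt
6
9
50
After ORDER BY (3 rows):
cities.amt
6
9
50

== RESULT ==
cities.amt
6
9
50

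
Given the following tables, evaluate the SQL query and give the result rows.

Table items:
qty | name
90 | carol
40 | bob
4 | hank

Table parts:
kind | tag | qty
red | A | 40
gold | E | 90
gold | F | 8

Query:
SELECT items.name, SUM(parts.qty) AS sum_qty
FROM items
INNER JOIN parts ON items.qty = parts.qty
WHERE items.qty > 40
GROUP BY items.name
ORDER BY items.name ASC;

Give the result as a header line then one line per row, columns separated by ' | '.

After JOIN parts (2 rows):
items.qty | items.name | parts.kind | parts.tag | parts.qty
90 | carol | gold | E | 90
40 | bob | red | A | 40
After WHERE (1 rows):
items.qty | items.name | parts.kind | parts.tag | parts.qty
90 | carol | gold | E | 90
After GROUP BY (1 rows):
items.name | sum_qty
carol | 90
After ORDER BY (1 rows):
items.name | sum_qty
carol | 90

== RESULT ==
items.name | sum_qty
carol | 90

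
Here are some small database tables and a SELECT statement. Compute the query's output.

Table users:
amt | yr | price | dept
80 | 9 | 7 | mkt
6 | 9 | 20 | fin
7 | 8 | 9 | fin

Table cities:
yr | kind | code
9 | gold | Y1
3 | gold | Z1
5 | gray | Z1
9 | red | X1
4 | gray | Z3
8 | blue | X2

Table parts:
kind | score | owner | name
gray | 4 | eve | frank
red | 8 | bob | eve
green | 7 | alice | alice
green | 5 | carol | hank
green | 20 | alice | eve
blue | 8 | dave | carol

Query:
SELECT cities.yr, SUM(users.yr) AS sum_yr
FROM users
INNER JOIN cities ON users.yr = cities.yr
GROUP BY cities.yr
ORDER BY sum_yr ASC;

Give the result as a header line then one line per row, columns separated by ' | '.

== RESULT ==
cities.yr | sum_yr
8 | 8
9 | 36

Derivation:
After JOIN cities (5 rows):
users.amt | users.yr | users.price | users.dept | cities.yr | cities.kind | cities.code
80 | 9 | 7 | mkt | 9 | gold | Y1
80 | 9 | 7 | mkt | 9 | red | X1
6 | 9 | 20 | fin | 9 | gold | Y1
6 | 9 | 20 | fin | 9 | red | X1
7 | 8 | 9 | fin | 8 | blue | X2
After GROUP BY (2 rows):
cities.yr | sum_yr
9 | 36
8 | 8
After ORDER BY (2 rows):
cities.yr | sum_yr
8 | 8
9 | 36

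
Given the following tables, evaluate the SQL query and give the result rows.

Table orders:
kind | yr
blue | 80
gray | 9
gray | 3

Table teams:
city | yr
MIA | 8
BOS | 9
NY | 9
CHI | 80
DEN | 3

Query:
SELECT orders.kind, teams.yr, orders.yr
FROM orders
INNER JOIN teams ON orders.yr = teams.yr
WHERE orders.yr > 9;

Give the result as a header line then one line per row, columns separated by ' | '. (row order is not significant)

After JOIN teams (4 rows):
orders.kind | orders.yr | teams.city | teams.yr
blue | 80 | CHI | 80
gray | 9 | BOS | 9
gray | 9 | NY | 9
gray | 3 | DEN | 3
After WHERE (1 rows):
orders.kind | orders.yr | teams.city | teams.yr
blue | 80 | CHI | 80
After SELECT (1 rows):
orders.kind | teams.yr | orders.yr
blue | 80 | 80

== RESULT ==
orders.kind | teams.yr | orders.yr
blue | 80 | 80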